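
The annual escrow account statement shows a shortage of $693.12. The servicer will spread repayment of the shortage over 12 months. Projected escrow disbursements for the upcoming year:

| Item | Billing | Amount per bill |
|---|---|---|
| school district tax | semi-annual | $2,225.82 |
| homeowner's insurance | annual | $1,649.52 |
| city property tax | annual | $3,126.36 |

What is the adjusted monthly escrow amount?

School district tax — $2,225.82 × 2 = $4,451.64 annually
Homeowner's insurance — $1,649.52 annually
City property tax — $3,126.36 annually
Annual escrow total = $4,451.64 + $1,649.52 + $3,126.36 = $9,227.52
Monthly = $9,227.52 / 12 = $768.96
Shortage spread = $693.12 / 12 = $57.76/mo
New monthly escrow = $768.96 + $57.76 = $826.72

$826.72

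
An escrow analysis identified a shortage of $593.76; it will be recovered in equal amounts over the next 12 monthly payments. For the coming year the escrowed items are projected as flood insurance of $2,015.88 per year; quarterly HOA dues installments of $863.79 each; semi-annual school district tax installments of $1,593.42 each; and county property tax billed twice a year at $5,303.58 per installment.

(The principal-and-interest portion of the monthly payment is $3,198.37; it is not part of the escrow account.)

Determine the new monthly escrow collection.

Flood insurance — $2,015.88 per year
HOA dues — $863.79 × 4 = $3,455.16 per year
School district tax — $1,593.42 × 2 = $3,186.84 per year
County property tax — $5,303.58 × 2 = $10,607.16 per year
Yearly total = $19,265.04
Base monthly escrow = $19,265.04 / 12 = $1,605.42
Shortage spread = $593.76 / 12 = $49.48/mo
New monthly escrow = $1,605.42 + $49.48 = $1,654.90

$1,654.90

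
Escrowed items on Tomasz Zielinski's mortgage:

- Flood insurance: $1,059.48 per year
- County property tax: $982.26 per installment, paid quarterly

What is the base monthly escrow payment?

Flood insurance: $1,059.48/yr
County property tax: $982.26 × 4 = $3,929.04/yr
Total per year = $1,059.48 + $3,929.04 = $4,988.52
Monthly escrow = $4,988.52 ÷ 12 = $415.71

$415.71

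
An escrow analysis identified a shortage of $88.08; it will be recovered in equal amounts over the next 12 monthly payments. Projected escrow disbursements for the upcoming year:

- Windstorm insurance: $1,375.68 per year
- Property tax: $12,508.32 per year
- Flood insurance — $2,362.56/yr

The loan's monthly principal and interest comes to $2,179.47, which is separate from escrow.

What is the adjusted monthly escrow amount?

Windstorm insurance — $1,375.68
Property tax — $12,508.32
Flood insurance — $2,362.56
Combined annual = $16,246.56
Monthly = $16,246.56 / 12 = $1,353.88
Monthly shortage recovery: $88.08 ÷ 12 = $7.34
New monthly escrow = $1,353.88 + $7.34 = $1,361.22

$1,361.22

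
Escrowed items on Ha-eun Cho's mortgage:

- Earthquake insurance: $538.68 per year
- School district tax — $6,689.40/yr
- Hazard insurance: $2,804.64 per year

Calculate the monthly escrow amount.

$836.06

Earthquake insurance — $538.68 per year
School district tax — $6,689.40 per year
Hazard insurance — $2,804.64 per year
Yearly total = $538.68 + $6,689.40 + $2,804.64 = $10,032.72
Base monthly escrow = $10,032.72 / 12 = $836.06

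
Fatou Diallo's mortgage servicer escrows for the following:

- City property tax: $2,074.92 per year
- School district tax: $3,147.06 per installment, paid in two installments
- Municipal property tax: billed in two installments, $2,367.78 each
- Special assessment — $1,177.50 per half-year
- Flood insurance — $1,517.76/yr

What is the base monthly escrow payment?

$1,414.78

City property tax = $2,074.92/yr
School district tax = $3,147.06 × 2 = $6,294.12/yr
Municipal property tax = $2,367.78 × 2 = $4,735.56/yr
Special assessment = $1,177.50 × 2 = $2,355.00/yr
Flood insurance = $1,517.76/yr
Combined annual = $16,977.36
Monthly escrow = $16,977.36 / 12 = $1,414.78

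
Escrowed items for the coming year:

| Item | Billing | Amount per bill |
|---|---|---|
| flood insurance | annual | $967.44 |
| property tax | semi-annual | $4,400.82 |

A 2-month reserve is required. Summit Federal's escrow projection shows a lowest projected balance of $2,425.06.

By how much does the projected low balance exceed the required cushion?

Flood insurance: $967.44/yr
Property tax: $4,400.82 × 2 = $8,801.64/yr
Annual escrow total = $9,769.08
Base monthly escrow = $9,769.08 ÷ 12 = $814.09
Required cushion = 2 × $814.09 = $1,628.18
Surplus = $2,425.06 − $1,628.18 = $796.88

$796.88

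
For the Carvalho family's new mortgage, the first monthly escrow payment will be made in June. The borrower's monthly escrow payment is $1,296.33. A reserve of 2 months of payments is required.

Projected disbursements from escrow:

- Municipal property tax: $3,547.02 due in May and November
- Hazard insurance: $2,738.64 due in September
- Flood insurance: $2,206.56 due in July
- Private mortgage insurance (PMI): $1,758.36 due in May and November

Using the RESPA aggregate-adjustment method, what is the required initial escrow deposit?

Cushion = 2 × $1,296.33 = $2,592.66
Trial balance (start $0, +$1,296.33 each month, − disbursements):
  Jun: +$1,296.33 → $1,296.33
  Jul: +$1,296.33 − $2,206.56 → $386.10
  Aug: +$1,296.33 → $1,682.43
  Sep: +$1,296.33 − $2,738.64 → $240.12
  Oct: +$1,296.33 → $1,536.45
  Nov: +$1,296.33 − $5,305.38 → -$2,472.60
  Dec: +$1,296.33 → -$1,176.27
  Jan: +$1,296.33 → $120.06
  Feb: +$1,296.33 → $1,416.39
  Mar: +$1,296.33 → $2,712.72
  Apr: +$1,296.33 → $4,009.05
  May: +$1,296.33 − $5,305.38 → $0.00
Lowest trial balance = -$2,472.60 (Nov)
Initial deposit = cushion − low point = $2,592.66 − (-$2,472.60) = $5,065.26

$5,065.26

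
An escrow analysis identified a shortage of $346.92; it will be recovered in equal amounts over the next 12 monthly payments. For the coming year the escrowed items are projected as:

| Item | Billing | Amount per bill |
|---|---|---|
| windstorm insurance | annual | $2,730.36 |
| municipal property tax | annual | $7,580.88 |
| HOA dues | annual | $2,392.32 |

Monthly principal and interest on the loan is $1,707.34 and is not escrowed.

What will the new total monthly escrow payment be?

Windstorm insurance — $2,730.36 per year
Municipal property tax — $7,580.88 per year
HOA dues — $2,392.32 per year
Annual escrow total = $2,730.36 + $7,580.88 + $2,392.32 = $12,703.56
Monthly = $12,703.56 / 12 = $1,058.63
Monthly shortage recovery: $346.92 / 12 = $28.91
Adjusted monthly = $1,058.63 + $28.91 = $1,087.54

$1,087.54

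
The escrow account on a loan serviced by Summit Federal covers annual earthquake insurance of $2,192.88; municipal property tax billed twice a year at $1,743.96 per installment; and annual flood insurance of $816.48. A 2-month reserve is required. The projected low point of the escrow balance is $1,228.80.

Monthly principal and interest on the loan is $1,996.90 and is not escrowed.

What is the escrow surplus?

$145.92

Earthquake insurance — $2,192.88
Municipal property tax — $1,743.96 × 2 = $3,487.92
Flood insurance — $816.48
Total annual escrow = $6,497.28
Per month = $6,497.28 / 12 = $541.44
Required cushion = 2 × $541.44 = $1,082.88
Surplus = $1,228.80 − $1,082.88 = $145.92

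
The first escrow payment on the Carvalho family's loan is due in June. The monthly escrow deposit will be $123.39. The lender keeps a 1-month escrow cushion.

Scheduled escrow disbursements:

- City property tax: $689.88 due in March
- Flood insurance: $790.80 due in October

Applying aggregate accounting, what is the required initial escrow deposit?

$370.17

Cushion = 1 × $123.39 = $123.39
Trial balance (start $0, +$123.39 each month, − disbursements):
  Jun: +$123.39 → $123.39
  Jul: +$123.39 → $246.78
  Aug: +$123.39 → $370.17
  Sep: +$123.39 → $493.56
  Oct: +$123.39 − $790.80 → -$173.85
  Nov: +$123.39 → -$50.46
  Dec: +$123.39 → $72.93
  Jan: +$123.39 → $196.32
  Feb: +$123.39 → $319.71
  Mar: +$123.39 − $689.88 → -$246.78
  Apr: +$123.39 → -$123.39
  May: +$123.39 → $0.00
Lowest trial balance = -$246.78 (Mar)
Initial deposit = cushion − low point = $123.39 − (-$246.78) = $370.17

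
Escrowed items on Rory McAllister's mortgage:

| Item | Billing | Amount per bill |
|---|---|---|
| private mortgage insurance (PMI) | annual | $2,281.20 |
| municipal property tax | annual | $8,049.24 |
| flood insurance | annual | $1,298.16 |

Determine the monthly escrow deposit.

$969.05

Private mortgage insurance (PMI): $2,281.20
Municipal property tax: $8,049.24
Flood insurance: $1,298.16
Yearly total = $2,281.20 + $8,049.24 + $1,298.16 = $11,628.60
Monthly = $11,628.60 ÷ 12 = $969.05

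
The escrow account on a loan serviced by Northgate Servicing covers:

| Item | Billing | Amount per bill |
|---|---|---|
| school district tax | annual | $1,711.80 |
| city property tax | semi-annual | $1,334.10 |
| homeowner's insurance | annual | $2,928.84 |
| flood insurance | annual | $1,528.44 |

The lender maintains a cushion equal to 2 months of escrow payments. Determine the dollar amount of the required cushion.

School district tax — $1,711.80/yr
City property tax — $1,334.10 × 2 = $2,668.20/yr
Homeowner's insurance — $2,928.84/yr
Flood insurance — $1,528.44/yr
Yearly total = $1,711.80 + $2,668.20 + $2,928.84 + $1,528.44 = $8,837.28
Base monthly escrow = $8,837.28 ÷ 12 = $736.44
Required cushion = 2 × $736.44 = $1,472.88

$1,472.88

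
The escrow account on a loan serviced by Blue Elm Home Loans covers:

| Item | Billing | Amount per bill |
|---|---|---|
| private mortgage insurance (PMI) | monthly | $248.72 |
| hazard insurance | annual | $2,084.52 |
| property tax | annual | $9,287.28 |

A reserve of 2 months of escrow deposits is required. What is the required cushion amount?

$2,392.74

Private mortgage insurance (PMI) = $248.72 × 12 = $2,984.64 per year
Hazard insurance = $2,084.52 per year
Property tax = $9,287.28 per year
Yearly total = $2,984.64 + $2,084.52 + $9,287.28 = $14,356.44
Per month = $14,356.44 / 12 = $1,196.37
Required cushion = 2 × $1,196.37 = $2,392.74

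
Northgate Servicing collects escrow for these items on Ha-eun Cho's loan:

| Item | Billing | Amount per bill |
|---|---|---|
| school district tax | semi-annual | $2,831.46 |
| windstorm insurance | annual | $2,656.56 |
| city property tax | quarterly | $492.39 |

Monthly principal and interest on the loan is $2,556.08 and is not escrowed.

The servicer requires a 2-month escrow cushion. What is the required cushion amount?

School district tax = $2,831.46 × 2 = $5,662.92 per year
Windstorm insurance = $2,656.56 per year
City property tax = $492.39 × 4 = $1,969.56 per year
Yearly total = $10,289.04
Monthly escrow = $10,289.04 / 12 = $857.42
Required cushion = 2 × $857.42 = $1,714.84

$1,714.84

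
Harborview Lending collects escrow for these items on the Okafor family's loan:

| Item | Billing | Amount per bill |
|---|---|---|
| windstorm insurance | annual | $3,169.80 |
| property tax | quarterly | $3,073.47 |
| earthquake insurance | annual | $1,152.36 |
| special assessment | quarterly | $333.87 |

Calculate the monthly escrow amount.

Windstorm insurance — $3,169.80 per year
Property tax — $3,073.47 × 4 = $12,293.88 per year
Earthquake insurance — $1,152.36 per year
Special assessment — $333.87 × 4 = $1,335.48 per year
Total annual escrow = $17,951.52
Monthly escrow = $17,951.52 / 12 = $1,495.96

$1,495.96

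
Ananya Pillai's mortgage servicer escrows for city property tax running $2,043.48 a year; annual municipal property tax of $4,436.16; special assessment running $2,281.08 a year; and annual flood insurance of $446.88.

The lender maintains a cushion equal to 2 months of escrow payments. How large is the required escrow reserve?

City property tax — $2,043.48/yr
Municipal property tax — $4,436.16/yr
Special assessment — $2,281.08/yr
Flood insurance — $446.88/yr
Total annual escrow = $2,043.48 + $4,436.16 + $2,281.08 + $446.88 = $9,207.60
Base monthly escrow = $9,207.60 / 12 = $767.30
Cushion = 2 × $767.30 = $1,534.60

$1,534.60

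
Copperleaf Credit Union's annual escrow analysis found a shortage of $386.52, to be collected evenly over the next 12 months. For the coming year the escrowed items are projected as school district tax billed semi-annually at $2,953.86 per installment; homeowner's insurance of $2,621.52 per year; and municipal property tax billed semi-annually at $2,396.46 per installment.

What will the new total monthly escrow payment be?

$1,142.39

School district tax — $2,953.86 × 2 = $5,907.72
Homeowner's insurance — $2,621.52
Municipal property tax — $2,396.46 × 2 = $4,792.92
Total annual escrow = $13,322.16
Monthly = $13,322.16 ÷ 12 = $1,110.18
Shortage per month = $386.52 ÷ 12 = $32.21
Adjusted monthly = $1,110.18 + $32.21 = $1,142.39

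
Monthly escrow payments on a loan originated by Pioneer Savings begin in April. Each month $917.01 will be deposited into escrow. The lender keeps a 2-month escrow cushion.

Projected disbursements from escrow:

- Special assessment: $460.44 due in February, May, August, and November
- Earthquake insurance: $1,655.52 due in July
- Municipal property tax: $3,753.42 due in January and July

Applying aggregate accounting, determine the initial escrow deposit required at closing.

Cushion = 2 × $917.01 = $1,834.02
Trial balance (start $0, +$917.01 each month, − disbursements):
  Apr: +$917.01 → $917.01
  May: +$917.01 − $460.44 → $1,373.58
  Jun: +$917.01 → $2,290.59
  Jul: +$917.01 − $5,408.94 → -$2,201.34
  Aug: +$917.01 − $460.44 → -$1,744.77
  Sep: +$917.01 → -$827.76
  Oct: +$917.01 → $89.25
  Nov: +$917.01 − $460.44 → $545.82
  Dec: +$917.01 → $1,462.83
  Jan: +$917.01 − $3,753.42 → -$1,373.58
  Feb: +$917.01 − $460.44 → -$917.01
  Mar: +$917.01 → $0.00
Lowest trial balance = -$2,201.34 (Jul)
Initial deposit = cushion − low point = $1,834.02 − (-$2,201.34) = $4,035.36

$4,035.36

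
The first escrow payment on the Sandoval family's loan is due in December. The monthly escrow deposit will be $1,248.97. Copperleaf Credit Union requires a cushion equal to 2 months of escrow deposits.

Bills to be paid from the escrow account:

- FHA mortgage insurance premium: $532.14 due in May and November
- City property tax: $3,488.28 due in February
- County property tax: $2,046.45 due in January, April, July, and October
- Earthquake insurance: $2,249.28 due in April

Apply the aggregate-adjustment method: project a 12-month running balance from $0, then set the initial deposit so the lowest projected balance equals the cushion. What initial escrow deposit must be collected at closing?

$6,083.55

Cushion = 2 × $1,248.97 = $2,497.94
Trial balance (start $0, +$1,248.97 each month, − disbursements):
  Dec: +$1,248.97 → $1,248.97
  Jan: +$1,248.97 − $2,046.45 → $451.49
  Feb: +$1,248.97 − $3,488.28 → -$1,787.82
  Mar: +$1,248.97 → -$538.85
  Apr: +$1,248.97 − $4,295.73 → -$3,585.61
  May: +$1,248.97 − $532.14 → -$2,868.78
  Jun: +$1,248.97 → -$1,619.81
  Jul: +$1,248.97 − $2,046.45 → -$2,417.29
  Aug: +$1,248.97 → -$1,168.32
  Sep: +$1,248.97 → $80.65
  Oct: +$1,248.97 − $2,046.45 → -$716.83
  Nov: +$1,248.97 − $532.14 → $0.00
Lowest trial balance = -$3,585.61 (Apr)
Initial deposit = cushion − low point = $2,497.94 − (-$3,585.61) = $6,083.55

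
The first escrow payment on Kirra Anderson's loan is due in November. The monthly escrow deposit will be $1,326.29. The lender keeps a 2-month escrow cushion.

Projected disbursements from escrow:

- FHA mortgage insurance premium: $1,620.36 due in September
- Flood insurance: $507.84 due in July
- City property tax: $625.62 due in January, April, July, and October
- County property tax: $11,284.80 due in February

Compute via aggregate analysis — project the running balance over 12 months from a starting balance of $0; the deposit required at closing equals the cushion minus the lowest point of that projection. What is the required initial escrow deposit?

Cushion = 2 × $1,326.29 = $2,652.58
Trial balance (start $0, +$1,326.29 each month, − disbursements):
  Nov: +$1,326.29 → $1,326.29
  Dec: +$1,326.29 → $2,652.58
  Jan: +$1,326.29 − $625.62 → $3,353.25
  Feb: +$1,326.29 − $11,284.80 → -$6,605.26
  Mar: +$1,326.29 → -$5,278.97
  Apr: +$1,326.29 − $625.62 → -$4,578.30
  May: +$1,326.29 → -$3,252.01
  Jun: +$1,326.29 → -$1,925.72
  Jul: +$1,326.29 − $1,133.46 → -$1,732.89
  Aug: +$1,326.29 → -$406.60
  Sep: +$1,326.29 − $1,620.36 → -$700.67
  Oct: +$1,326.29 − $625.62 → $0.00
Lowest trial balance = -$6,605.26 (Feb)
Initial deposit = cushion − low point = $2,652.58 − (-$6,605.26) = $9,257.84

$9,257.84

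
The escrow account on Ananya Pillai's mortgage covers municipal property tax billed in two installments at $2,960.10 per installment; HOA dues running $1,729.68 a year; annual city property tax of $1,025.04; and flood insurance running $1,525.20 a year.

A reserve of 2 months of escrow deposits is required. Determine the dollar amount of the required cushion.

Municipal property tax — $2,960.10 × 2 = $5,920.20 annually
HOA dues — $1,729.68 annually
City property tax — $1,025.04 annually
Flood insurance — $1,525.20 annually
Combined annual = $5,920.20 + $1,729.68 + $1,025.04 + $1,525.20 = $10,200.12
Monthly = $10,200.12 / 12 = $850.01
Required cushion = 2 × $850.01 = $1,700.02

$1,700.02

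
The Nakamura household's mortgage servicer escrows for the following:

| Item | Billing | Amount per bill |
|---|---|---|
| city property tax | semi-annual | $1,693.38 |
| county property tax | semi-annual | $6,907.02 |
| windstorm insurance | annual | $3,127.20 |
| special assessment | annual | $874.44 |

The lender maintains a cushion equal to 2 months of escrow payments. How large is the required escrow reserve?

City property tax: $1,693.38 × 2 = $3,386.76/yr
County property tax: $6,907.02 × 2 = $13,814.04/yr
Windstorm insurance: $3,127.20/yr
Special assessment: $874.44/yr
Yearly total = $3,386.76 + $13,814.04 + $3,127.20 + $874.44 = $21,202.44
Per month = $21,202.44 ÷ 12 = $1,766.87
Cushion = 2 × $1,766.87 = $3,533.74

$3,533.74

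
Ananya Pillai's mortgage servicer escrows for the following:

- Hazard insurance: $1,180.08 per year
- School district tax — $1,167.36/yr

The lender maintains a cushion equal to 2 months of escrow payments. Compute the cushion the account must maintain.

$391.24

Hazard insurance = $1,180.08 per year
School district tax = $1,167.36 per year
Yearly total = $1,180.08 + $1,167.36 = $2,347.44
Monthly = $2,347.44 / 12 = $195.62
Cushion = 2 × $195.62 = $391.24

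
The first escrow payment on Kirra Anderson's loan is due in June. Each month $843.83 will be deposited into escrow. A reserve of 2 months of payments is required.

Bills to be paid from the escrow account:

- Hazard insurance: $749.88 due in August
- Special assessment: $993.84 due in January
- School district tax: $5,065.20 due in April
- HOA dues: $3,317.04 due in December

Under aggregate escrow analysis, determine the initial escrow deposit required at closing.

$2,531.49

Cushion = 2 × $843.83 = $1,687.66
Trial balance (start $0, +$843.83 each month, − disbursements):
  Jun: +$843.83 → $843.83
  Jul: +$843.83 → $1,687.66
  Aug: +$843.83 − $749.88 → $1,781.61
  Sep: +$843.83 → $2,625.44
  Oct: +$843.83 → $3,469.27
  Nov: +$843.83 → $4,313.10
  Dec: +$843.83 − $3,317.04 → $1,839.89
  Jan: +$843.83 − $993.84 → $1,689.88
  Feb: +$843.83 → $2,533.71
  Mar: +$843.83 → $3,377.54
  Apr: +$843.83 − $5,065.20 → -$843.83
  May: +$843.83 → $0.00
Lowest trial balance = -$843.83 (Apr)
Initial deposit = cushion − low point = $1,687.66 − (-$843.83) = $2,531.49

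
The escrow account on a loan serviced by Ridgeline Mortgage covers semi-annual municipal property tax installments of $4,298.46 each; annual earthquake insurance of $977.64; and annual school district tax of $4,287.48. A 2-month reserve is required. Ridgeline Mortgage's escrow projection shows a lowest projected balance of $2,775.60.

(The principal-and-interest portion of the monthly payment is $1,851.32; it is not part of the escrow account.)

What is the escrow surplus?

Municipal property tax: $4,298.46 × 2 = $8,596.92
Earthquake insurance: $977.64
School district tax: $4,287.48
Total per year = $13,862.04
Monthly = $13,862.04 ÷ 12 = $1,155.17
Required reserve = 2 × $1,155.17 = $2,310.34
Surplus = $2,775.60 − $2,310.34 = $465.26

$465.26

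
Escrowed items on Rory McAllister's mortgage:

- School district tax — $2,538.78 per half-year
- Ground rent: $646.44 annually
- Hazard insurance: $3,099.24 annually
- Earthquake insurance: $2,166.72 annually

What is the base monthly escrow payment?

School district tax — $2,538.78 × 2 = $5,077.56 annually
Ground rent — $646.44 annually
Hazard insurance — $3,099.24 annually
Earthquake insurance — $2,166.72 annually
Total annual escrow = $5,077.56 + $646.44 + $3,099.24 + $2,166.72 = $10,989.96
Per month = $10,989.96 / 12 = $915.83

$915.83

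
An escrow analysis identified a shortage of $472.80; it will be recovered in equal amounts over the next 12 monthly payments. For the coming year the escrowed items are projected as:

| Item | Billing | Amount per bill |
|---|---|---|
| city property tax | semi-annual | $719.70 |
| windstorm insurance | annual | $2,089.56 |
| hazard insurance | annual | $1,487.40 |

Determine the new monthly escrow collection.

City property tax: $719.70 × 2 = $1,439.40 annually
Windstorm insurance: $2,089.56 annually
Hazard insurance: $1,487.40 annually
Combined annual = $1,439.40 + $2,089.56 + $1,487.40 = $5,016.36
Base monthly escrow = $5,016.36 ÷ 12 = $418.03
Shortage spread = $472.80 / 12 = $39.40/mo
New monthly escrow = $418.03 + $39.40 = $457.43

$457.43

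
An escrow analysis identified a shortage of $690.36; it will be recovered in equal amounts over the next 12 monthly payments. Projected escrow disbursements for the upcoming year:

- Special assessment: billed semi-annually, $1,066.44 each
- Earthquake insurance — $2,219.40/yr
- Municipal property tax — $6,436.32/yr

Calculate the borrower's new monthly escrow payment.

$956.58

Special assessment: $1,066.44 × 2 = $2,132.88 annually
Earthquake insurance: $2,219.40 annually
Municipal property tax: $6,436.32 annually
Yearly total = $2,132.88 + $2,219.40 + $6,436.32 = $10,788.60
Per month = $10,788.60 ÷ 12 = $899.05
Shortage per month = $690.36 / 12 = $57.53
Adjusted monthly = $899.05 + $57.53 = $956.58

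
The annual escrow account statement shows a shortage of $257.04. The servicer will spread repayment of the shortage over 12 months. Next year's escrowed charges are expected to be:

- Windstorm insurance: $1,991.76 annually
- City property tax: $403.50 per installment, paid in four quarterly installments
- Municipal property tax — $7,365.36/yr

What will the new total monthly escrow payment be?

Windstorm insurance: $1,991.76
City property tax: $403.50 × 4 = $1,614.00
Municipal property tax: $7,365.36
Combined annual = $1,991.76 + $1,614.00 + $7,365.36 = $10,971.12
Monthly = $10,971.12 / 12 = $914.26
Shortage spread = $257.04 ÷ 12 = $21.42/mo
New monthly escrow = $914.26 + $21.42 = $935.68

$935.68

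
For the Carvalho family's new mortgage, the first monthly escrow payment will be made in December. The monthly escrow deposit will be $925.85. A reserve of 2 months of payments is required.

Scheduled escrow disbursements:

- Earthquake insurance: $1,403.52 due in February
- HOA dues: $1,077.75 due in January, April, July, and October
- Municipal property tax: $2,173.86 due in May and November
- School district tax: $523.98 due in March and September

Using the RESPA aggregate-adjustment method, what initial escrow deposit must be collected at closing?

Cushion = 2 × $925.85 = $1,851.70
Trial balance (start $0, +$925.85 each month, − disbursements):
  Dec: +$925.85 → $925.85
  Jan: +$925.85 − $1,077.75 → $773.95
  Feb: +$925.85 − $1,403.52 → $296.28
  Mar: +$925.85 − $523.98 → $698.15
  Apr: +$925.85 − $1,077.75 → $546.25
  May: +$925.85 − $2,173.86 → -$701.76
  Jun: +$925.85 → $224.09
  Jul: +$925.85 − $1,077.75 → $72.19
  Aug: +$925.85 → $998.04
  Sep: +$925.85 − $523.98 → $1,399.91
  Oct: +$925.85 − $1,077.75 → $1,248.01
  Nov: +$925.85 − $2,173.86 → $0.00
Lowest trial balance = -$701.76 (May)
Initial deposit = cushion − low point = $1,851.70 − (-$701.76) = $2,553.46

$2,553.46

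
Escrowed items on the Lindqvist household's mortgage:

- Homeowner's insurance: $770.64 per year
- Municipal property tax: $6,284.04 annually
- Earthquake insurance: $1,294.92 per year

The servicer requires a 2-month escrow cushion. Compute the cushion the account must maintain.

$1,391.60

Homeowner's insurance = $770.64 per year
Municipal property tax = $6,284.04 per year
Earthquake insurance = $1,294.92 per year
Total per year = $770.64 + $6,284.04 + $1,294.92 = $8,349.60
Monthly = $8,349.60 / 12 = $695.80
Cushion = 2 × $695.80 = $1,391.60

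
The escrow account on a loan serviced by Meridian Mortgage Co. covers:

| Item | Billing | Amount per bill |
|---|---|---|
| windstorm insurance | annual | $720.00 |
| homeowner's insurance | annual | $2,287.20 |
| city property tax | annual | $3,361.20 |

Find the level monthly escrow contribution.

Windstorm insurance = $720.00 per year
Homeowner's insurance = $2,287.20 per year
City property tax = $3,361.20 per year
Total annual escrow = $720.00 + $2,287.20 + $3,361.20 = $6,368.40
Monthly escrow = $6,368.40 ÷ 12 = $530.70

$530.70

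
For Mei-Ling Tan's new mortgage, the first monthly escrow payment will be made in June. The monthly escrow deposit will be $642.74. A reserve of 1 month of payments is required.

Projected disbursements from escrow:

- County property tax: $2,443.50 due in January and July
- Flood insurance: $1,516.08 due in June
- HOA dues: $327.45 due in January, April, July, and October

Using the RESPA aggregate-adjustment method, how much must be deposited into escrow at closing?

Cushion = 1 × $642.74 = $642.74
Trial balance (start $0, +$642.74 each month, − disbursements):
  Jun: +$642.74 − $1,516.08 → -$873.34
  Jul: +$642.74 − $2,770.95 → -$3,001.55
  Aug: +$642.74 → -$2,358.81
  Sep: +$642.74 → -$1,716.07
  Oct: +$642.74 − $327.45 → -$1,400.78
  Nov: +$642.74 → -$758.04
  Dec: +$642.74 → -$115.30
  Jan: +$642.74 − $2,770.95 → -$2,243.51
  Feb: +$642.74 → -$1,600.77
  Mar: +$642.74 → -$958.03
  Apr: +$642.74 − $327.45 → -$642.74
  May: +$642.74 → $0.00
Lowest trial balance = -$3,001.55 (Jul)
Initial deposit = cushion − low point = $642.74 − (-$3,001.55) = $3,644.29

$3,644.29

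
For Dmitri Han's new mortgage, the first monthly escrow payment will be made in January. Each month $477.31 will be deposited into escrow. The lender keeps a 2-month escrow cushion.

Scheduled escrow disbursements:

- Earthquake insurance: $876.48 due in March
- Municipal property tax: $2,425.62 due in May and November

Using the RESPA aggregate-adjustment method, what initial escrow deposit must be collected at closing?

$1,870.17

Cushion = 2 × $477.31 = $954.62
Trial balance (start $0, +$477.31 each month, − disbursements):
  Jan: +$477.31 → $477.31
  Feb: +$477.31 → $954.62
  Mar: +$477.31 − $876.48 → $555.45
  Apr: +$477.31 → $1,032.76
  May: +$477.31 − $2,425.62 → -$915.55
  Jun: +$477.31 → -$438.24
  Jul: +$477.31 → $39.07
  Aug: +$477.31 → $516.38
  Sep: +$477.31 → $993.69
  Oct: +$477.31 → $1,471.00
  Nov: +$477.31 − $2,425.62 → -$477.31
  Dec: +$477.31 → $0.00
Lowest trial balance = -$915.55 (May)
Initial deposit = cushion − low point = $954.62 − (-$915.55) = $1,870.17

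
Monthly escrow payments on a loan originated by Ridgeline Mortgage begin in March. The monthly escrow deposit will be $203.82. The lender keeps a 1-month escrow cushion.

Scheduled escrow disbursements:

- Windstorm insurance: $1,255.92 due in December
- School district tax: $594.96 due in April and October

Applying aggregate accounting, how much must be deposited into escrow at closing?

Cushion = 1 × $203.82 = $203.82
Trial balance (start $0, +$203.82 each month, − disbursements):
  Mar: +$203.82 → $203.82
  Apr: +$203.82 − $594.96 → -$187.32
  May: +$203.82 → $16.50
  Jun: +$203.82 → $220.32
  Jul: +$203.82 → $424.14
  Aug: +$203.82 → $627.96
  Sep: +$203.82 → $831.78
  Oct: +$203.82 − $594.96 → $440.64
  Nov: +$203.82 → $644.46
  Dec: +$203.82 − $1,255.92 → -$407.64
  Jan: +$203.82 → -$203.82
  Feb: +$203.82 → $0.00
Lowest trial balance = -$407.64 (Dec)
Initial deposit = cushion − low point = $203.82 − (-$407.64) = $611.46

$611.46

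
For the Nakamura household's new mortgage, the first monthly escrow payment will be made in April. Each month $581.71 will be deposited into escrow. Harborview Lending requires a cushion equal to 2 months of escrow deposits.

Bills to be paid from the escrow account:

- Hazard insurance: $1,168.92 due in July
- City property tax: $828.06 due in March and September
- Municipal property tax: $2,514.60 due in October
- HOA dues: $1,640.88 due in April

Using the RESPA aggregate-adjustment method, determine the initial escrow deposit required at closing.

$3,243.91

Cushion = 2 × $581.71 = $1,163.42
Trial balance (start $0, +$581.71 each month, − disbursements):
  Apr: +$581.71 − $1,640.88 → -$1,059.17
  May: +$581.71 → -$477.46
  Jun: +$581.71 → $104.25
  Jul: +$581.71 − $1,168.92 → -$482.96
  Aug: +$581.71 → $98.75
  Sep: +$581.71 − $828.06 → -$147.60
  Oct: +$581.71 − $2,514.60 → -$2,080.49
  Nov: +$581.71 → -$1,498.78
  Dec: +$581.71 → -$917.07
  Jan: +$581.71 → -$335.36
  Feb: +$581.71 → $246.35
  Mar: +$581.71 − $828.06 → $0.00
Lowest trial balance = -$2,080.49 (Oct)
Initial deposit = cushion − low point = $1,163.42 − (-$2,080.49) = $3,243.91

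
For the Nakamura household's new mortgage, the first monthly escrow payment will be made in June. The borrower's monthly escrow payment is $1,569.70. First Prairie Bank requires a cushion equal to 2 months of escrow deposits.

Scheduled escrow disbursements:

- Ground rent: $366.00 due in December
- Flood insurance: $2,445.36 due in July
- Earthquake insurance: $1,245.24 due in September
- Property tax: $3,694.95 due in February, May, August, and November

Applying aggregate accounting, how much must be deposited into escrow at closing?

$4,801.70

Cushion = 2 × $1,569.70 = $3,139.40
Trial balance (start $0, +$1,569.70 each month, − disbursements):
  Jun: +$1,569.70 → $1,569.70
  Jul: +$1,569.70 − $2,445.36 → $694.04
  Aug: +$1,569.70 − $3,694.95 → -$1,431.21
  Sep: +$1,569.70 − $1,245.24 → -$1,106.75
  Oct: +$1,569.70 → $462.95
  Nov: +$1,569.70 − $3,694.95 → -$1,662.30
  Dec: +$1,569.70 − $366.00 → -$458.60
  Jan: +$1,569.70 → $1,111.10
  Feb: +$1,569.70 − $3,694.95 → -$1,014.15
  Mar: +$1,569.70 → $555.55
  Apr: +$1,569.70 → $2,125.25
  May: +$1,569.70 − $3,694.95 → $0.00
Lowest trial balance = -$1,662.30 (Nov)
Initial deposit = cushion − low point = $3,139.40 − (-$1,662.30) = $4,801.70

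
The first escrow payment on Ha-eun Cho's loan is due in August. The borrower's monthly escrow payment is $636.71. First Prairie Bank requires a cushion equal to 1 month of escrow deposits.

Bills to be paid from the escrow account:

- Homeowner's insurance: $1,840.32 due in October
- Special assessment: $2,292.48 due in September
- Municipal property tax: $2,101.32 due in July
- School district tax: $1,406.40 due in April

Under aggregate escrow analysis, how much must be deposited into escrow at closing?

$2,859.38

Cushion = 1 × $636.71 = $636.71
Trial balance (start $0, +$636.71 each month, − disbursements):
  Aug: +$636.71 → $636.71
  Sep: +$636.71 − $2,292.48 → -$1,019.06
  Oct: +$636.71 − $1,840.32 → -$2,222.67
  Nov: +$636.71 → -$1,585.96
  Dec: +$636.71 → -$949.25
  Jan: +$636.71 → -$312.54
  Feb: +$636.71 → $324.17
  Mar: +$636.71 → $960.88
  Apr: +$636.71 − $1,406.40 → $191.19
  May: +$636.71 → $827.90
  Jun: +$636.71 → $1,464.61
  Jul: +$636.71 − $2,101.32 → $0.00
Lowest trial balance = -$2,222.67 (Oct)
Initial deposit = cushion − low point = $636.71 − (-$2,222.67) = $2,859.38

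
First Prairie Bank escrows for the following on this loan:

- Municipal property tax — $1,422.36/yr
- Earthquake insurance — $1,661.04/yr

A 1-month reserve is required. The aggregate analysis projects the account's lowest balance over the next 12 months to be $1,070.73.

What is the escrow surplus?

Municipal property tax — $1,422.36
Earthquake insurance — $1,661.04
Yearly total = $1,422.36 + $1,661.04 = $3,083.40
Per month = $3,083.40 / 12 = $256.95
Cushion = 1 × $256.95 = $256.95
Excess over cushion: $1,070.73 − $256.95 = $813.78

$813.78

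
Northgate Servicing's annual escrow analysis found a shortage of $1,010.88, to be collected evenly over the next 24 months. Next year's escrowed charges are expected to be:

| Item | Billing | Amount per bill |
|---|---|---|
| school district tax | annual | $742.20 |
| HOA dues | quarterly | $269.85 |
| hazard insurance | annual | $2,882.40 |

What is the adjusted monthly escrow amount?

School district tax — $742.20 per year
HOA dues — $269.85 × 4 = $1,079.40 per year
Hazard insurance — $2,882.40 per year
Yearly total = $742.20 + $1,079.40 + $2,882.40 = $4,704.00
Per month = $4,704.00 / 12 = $392.00
Monthly shortage recovery: $1,010.88 / 24 = $42.12
New monthly escrow = $392.00 + $42.12 = $434.12

$434.12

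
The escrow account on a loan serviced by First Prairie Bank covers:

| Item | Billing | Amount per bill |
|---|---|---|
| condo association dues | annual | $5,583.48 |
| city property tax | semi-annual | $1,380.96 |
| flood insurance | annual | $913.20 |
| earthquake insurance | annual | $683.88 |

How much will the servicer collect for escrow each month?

$828.54

Condo association dues — $5,583.48 annually
City property tax — $1,380.96 × 2 = $2,761.92 annually
Flood insurance — $913.20 annually
Earthquake insurance — $683.88 annually
Yearly total = $5,583.48 + $2,761.92 + $913.20 + $683.88 = $9,942.48
Per month = $9,942.48 / 12 = $828.54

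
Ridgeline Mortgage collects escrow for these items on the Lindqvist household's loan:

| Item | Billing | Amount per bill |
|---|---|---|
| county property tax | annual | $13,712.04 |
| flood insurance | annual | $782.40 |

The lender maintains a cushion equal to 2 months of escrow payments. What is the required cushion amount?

$2,415.74

County property tax = $13,712.04/yr
Flood insurance = $782.40/yr
Combined annual = $13,712.04 + $782.40 = $14,494.44
Per month = $14,494.44 / 12 = $1,207.87
Cushion = 2 × $1,207.87 = $2,415.74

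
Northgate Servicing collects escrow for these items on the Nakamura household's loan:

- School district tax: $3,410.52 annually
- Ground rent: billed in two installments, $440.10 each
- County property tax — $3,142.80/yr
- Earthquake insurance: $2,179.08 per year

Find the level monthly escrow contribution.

$801.05

School district tax: $3,410.52 per year
Ground rent: $440.10 × 2 = $880.20 per year
County property tax: $3,142.80 per year
Earthquake insurance: $2,179.08 per year
Total annual escrow = $9,612.60
Per month = $9,612.60 / 12 = $801.05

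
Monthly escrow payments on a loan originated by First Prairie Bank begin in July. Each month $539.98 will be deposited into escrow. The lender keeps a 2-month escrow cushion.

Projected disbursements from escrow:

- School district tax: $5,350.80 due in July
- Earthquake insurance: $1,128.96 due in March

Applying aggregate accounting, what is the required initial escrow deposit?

$5,890.78

Cushion = 2 × $539.98 = $1,079.96
Trial balance (start $0, +$539.98 each month, − disbursements):
  Jul: +$539.98 − $5,350.80 → -$4,810.82
  Aug: +$539.98 → -$4,270.84
  Sep: +$539.98 → -$3,730.86
  Oct: +$539.98 → -$3,190.88
  Nov: +$539.98 → -$2,650.90
  Dec: +$539.98 → -$2,110.92
  Jan: +$539.98 → -$1,570.94
  Feb: +$539.98 → -$1,030.96
  Mar: +$539.98 − $1,128.96 → -$1,619.94
  Apr: +$539.98 → -$1,079.96
  May: +$539.98 → -$539.98
  Jun: +$539.98 → $0.00
Lowest trial balance = -$4,810.82 (Jul)
Initial deposit = cushion − low point = $1,079.96 − (-$4,810.82) = $5,890.78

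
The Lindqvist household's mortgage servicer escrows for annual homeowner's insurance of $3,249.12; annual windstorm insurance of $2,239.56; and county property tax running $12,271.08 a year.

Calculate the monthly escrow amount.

$1,479.98

Homeowner's insurance: $3,249.12 per year
Windstorm insurance: $2,239.56 per year
County property tax: $12,271.08 per year
Total per year = $17,759.76
Monthly escrow = $17,759.76 ÷ 12 = $1,479.98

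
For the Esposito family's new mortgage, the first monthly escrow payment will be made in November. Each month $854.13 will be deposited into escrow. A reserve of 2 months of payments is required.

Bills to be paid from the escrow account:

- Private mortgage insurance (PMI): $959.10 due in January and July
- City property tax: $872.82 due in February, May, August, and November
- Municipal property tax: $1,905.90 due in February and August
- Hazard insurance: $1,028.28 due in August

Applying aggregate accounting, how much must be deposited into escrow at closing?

$3,416.52

Cushion = 2 × $854.13 = $1,708.26
Trial balance (start $0, +$854.13 each month, − disbursements):
  Nov: +$854.13 − $872.82 → -$18.69
  Dec: +$854.13 → $835.44
  Jan: +$854.13 − $959.10 → $730.47
  Feb: +$854.13 − $2,778.72 → -$1,194.12
  Mar: +$854.13 → -$339.99
  Apr: +$854.13 → $514.14
  May: +$854.13 − $872.82 → $495.45
  Jun: +$854.13 → $1,349.58
  Jul: +$854.13 − $959.10 → $1,244.61
  Aug: +$854.13 − $3,807.00 → -$1,708.26
  Sep: +$854.13 → -$854.13
  Oct: +$854.13 → $0.00
Lowest trial balance = -$1,708.26 (Aug)
Initial deposit = cushion − low point = $1,708.26 − (-$1,708.26) = $3,416.52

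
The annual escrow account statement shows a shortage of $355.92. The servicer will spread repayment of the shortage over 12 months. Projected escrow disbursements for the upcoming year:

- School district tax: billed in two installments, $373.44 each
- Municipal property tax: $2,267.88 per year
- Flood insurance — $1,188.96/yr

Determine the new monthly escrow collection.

School district tax: $373.44 × 2 = $746.88
Municipal property tax: $2,267.88
Flood insurance: $1,188.96
Total annual escrow = $746.88 + $2,267.88 + $1,188.96 = $4,203.72
Monthly escrow = $4,203.72 ÷ 12 = $350.31
Shortage spread = $355.92 / 12 = $29.66/mo
Adjusted monthly = $350.31 + $29.66 = $379.97

$379.97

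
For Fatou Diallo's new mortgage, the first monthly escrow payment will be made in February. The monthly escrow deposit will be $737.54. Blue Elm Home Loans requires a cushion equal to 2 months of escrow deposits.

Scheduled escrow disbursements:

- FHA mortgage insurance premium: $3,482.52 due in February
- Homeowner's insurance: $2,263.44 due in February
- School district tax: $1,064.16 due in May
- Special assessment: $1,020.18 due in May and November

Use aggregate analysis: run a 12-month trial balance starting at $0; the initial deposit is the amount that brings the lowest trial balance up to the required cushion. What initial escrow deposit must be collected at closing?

$6,483.50

Cushion = 2 × $737.54 = $1,475.08
Trial balance (start $0, +$737.54 each month, − disbursements):
  Feb: +$737.54 − $5,745.96 → -$5,008.42
  Mar: +$737.54 → -$4,270.88
  Apr: +$737.54 → -$3,533.34
  May: +$737.54 − $2,084.34 → -$4,880.14
  Jun: +$737.54 → -$4,142.60
  Jul: +$737.54 → -$3,405.06
  Aug: +$737.54 → -$2,667.52
  Sep: +$737.54 → -$1,929.98
  Oct: +$737.54 → -$1,192.44
  Nov: +$737.54 − $1,020.18 → -$1,475.08
  Dec: +$737.54 → -$737.54
  Jan: +$737.54 → $0.00
Lowest trial balance = -$5,008.42 (Feb)
Initial deposit = cushion − low point = $1,475.08 − (-$5,008.42) = $6,483.50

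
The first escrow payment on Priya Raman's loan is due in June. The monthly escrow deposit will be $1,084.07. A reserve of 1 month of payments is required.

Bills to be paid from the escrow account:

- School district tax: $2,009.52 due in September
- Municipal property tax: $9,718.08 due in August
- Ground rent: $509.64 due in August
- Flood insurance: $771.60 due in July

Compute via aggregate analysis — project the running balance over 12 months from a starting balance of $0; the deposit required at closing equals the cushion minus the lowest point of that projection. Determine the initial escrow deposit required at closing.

$9,756.63

Cushion = 1 × $1,084.07 = $1,084.07
Trial balance (start $0, +$1,084.07 each month, − disbursements):
  Jun: +$1,084.07 → $1,084.07
  Jul: +$1,084.07 − $771.60 → $1,396.54
  Aug: +$1,084.07 − $10,227.72 → -$7,747.11
  Sep: +$1,084.07 − $2,009.52 → -$8,672.56
  Oct: +$1,084.07 → -$7,588.49
  Nov: +$1,084.07 → -$6,504.42
  Dec: +$1,084.07 → -$5,420.35
  Jan: +$1,084.07 → -$4,336.28
  Feb: +$1,084.07 → -$3,252.21
  Mar: +$1,084.07 → -$2,168.14
  Apr: +$1,084.07 → -$1,084.07
  May: +$1,084.07 → $0.00
Lowest trial balance = -$8,672.56 (Sep)
Initial deposit = cushion − low point = $1,084.07 − (-$8,672.56) = $9,756.63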